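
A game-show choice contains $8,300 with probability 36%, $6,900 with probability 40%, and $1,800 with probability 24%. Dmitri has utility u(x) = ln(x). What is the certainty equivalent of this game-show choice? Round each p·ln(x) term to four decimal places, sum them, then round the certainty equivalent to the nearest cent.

E[u] = 0.36·ln(8300) + 0.4·ln(6900) + 0.24·ln(1800) = 3.2486 + 3.5357 + 1.7989 = 8.5832
CE = e^8.5832 ≈ 5341.17

$5,341.17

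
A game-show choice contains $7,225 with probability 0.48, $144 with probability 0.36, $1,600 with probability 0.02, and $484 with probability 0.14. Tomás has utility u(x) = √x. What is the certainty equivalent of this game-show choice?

E[u] = 0.48·√7225 + 0.36·√144 + 0.02·√1600 + 0.14·√484 = 0.48·85 + 0.36·12 + 0.02·40 + 0.14·22 = 49
CE = (49)² = 2401

$2,401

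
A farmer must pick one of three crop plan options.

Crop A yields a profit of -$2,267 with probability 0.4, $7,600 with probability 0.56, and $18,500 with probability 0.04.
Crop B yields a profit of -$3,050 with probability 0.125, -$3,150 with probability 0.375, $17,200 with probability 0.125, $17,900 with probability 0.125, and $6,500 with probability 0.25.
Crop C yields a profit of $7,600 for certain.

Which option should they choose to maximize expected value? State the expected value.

Crop C ($7,600)

Crop A = 0.4 × (-2267) + 0.56 × 7600 + 0.04 × 18500 = -906.8 + 4256 + 740 = 4089.2
Crop B = 0.125 × (-3050) + 0.375 × (-3150) + 0.125 × 17200 + 0.125 × 17900 + 0.25 × 6500 = -381.25 − 1181.25 + 2150 + 2237.5 + 1625 = 4450
Crop C: 7600 (certain)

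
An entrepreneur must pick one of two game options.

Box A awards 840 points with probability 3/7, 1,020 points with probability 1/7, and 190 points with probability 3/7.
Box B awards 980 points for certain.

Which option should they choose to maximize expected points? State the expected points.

Box A = 3/7 × 840 + 1/7 × 1020 + 3/7 × 190 = 360 + 145.7143 + 81.4286 = 587.1429
Box B: 980 (certain)

Box B (980 points)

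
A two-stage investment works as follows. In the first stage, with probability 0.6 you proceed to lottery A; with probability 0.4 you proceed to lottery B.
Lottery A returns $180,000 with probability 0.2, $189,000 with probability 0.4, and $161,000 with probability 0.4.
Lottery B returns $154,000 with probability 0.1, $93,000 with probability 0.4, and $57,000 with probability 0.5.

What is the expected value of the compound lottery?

EV(A) = 0.2 × 180000 + 0.4 × 189000 + 0.4 × 161000 = 36000 + 75600 + 64400 = 176000
EV(B) = 0.1 × 154000 + 0.4 × 93000 + 0.5 × 57000 = 15400 + 37200 + 28500 = 81100
Overall = 0.6 × 176000 + 0.4 × 81100 = 105600 + 32440 = 138040

$138,040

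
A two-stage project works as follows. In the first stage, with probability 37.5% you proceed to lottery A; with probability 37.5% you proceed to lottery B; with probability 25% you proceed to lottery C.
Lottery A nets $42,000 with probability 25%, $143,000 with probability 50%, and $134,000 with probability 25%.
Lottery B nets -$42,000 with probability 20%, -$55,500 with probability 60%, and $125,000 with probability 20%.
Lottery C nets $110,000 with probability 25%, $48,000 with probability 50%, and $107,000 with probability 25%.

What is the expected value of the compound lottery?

$56,612.50

EV(A) = 0.25 × 42000 + 0.5 × 143000 + 0.25 × 134000 = 10500 + 71500 + 33500 = 115500
EV(B) = 0.2 × (-42000) + 0.6 × (-55500) + 0.2 × 125000 = -8400 − 33300 + 25000 = -16700
EV(C) = 0.25 × 110000 + 0.5 × 48000 + 0.25 × 107000 = 27500 + 24000 + 26750 = 78250
Overall = 0.375 × 115500 + 0.375 × (-16700) + 0.25 × 78250 = 43312.5 − 6262.5 + 19562.5 = 56612.5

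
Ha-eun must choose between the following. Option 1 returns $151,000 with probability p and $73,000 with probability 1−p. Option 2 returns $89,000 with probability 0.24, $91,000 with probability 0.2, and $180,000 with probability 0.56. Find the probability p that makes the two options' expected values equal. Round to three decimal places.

EV(Option 2) = 0.24 × 89000 + 0.2 × 91000 + 0.56 × 180000 = 21360 + 18200 + 100800 = 140360
p·151000 + (1−p)·73000 = 140360
78000p + 73000 = 140360
p = (140360 − 73000) / 78000

p = 0.864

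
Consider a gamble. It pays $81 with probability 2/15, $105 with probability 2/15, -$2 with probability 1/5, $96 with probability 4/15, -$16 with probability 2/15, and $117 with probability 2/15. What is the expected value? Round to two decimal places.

EV = 2/15 × 81 + 2/15 × 105 + 1/5 × (-2) + 4/15 × 96 + 2/15 × (-16) + 2/15 × 117 = 10.8 + 14 − 0.4 + 25.6 − 2.1333 + 15.6 = 63.4667

$63.47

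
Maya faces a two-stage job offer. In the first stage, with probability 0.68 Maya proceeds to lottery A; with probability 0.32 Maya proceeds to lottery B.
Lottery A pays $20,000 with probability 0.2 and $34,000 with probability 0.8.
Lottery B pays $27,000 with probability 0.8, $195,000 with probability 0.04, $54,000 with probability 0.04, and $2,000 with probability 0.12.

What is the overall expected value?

EV(A) = 0.2 × 20000 + 0.8 × 34000 = 4000 + 27200 = 31200
EV(B) = 0.8 × 27000 + 0.04 × 195000 + 0.04 × 54000 + 0.12 × 2000 = 21600 + 7800 + 2160 + 240 = 31800
Overall = 0.68 × 31200 + 0.32 × 31800 = 21216 + 10176 = 31392

$31,392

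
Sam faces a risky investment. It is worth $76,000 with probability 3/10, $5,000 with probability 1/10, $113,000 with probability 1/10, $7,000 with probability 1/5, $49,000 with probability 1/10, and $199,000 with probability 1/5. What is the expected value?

$80,700

EV = 3/10 × 76000 + 1/10 × 5000 + 1/10 × 113000 + 1/5 × 7000 + 1/10 × 49000 + 1/5 × 199000 = 22800 + 500 + 11300 + 1400 + 4900 + 39800 = 80700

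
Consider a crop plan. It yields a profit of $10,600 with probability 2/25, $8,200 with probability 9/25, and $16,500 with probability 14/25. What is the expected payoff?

EV = 2/25 × 10600 + 9/25 × 8200 + 14/25 × 16500 = 848 + 2952 + 9240 = 13040

$13,040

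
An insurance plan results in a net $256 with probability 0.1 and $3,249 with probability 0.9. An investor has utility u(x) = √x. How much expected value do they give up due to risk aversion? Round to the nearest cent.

E[u] = 0.1·√256 + 0.9·√3249 = 0.1·16 + 0.9·57 = 52.9
CE = (52.9)² = 2798.41
Risk premium = EV − CE = 2949.7 − 2798.41 = 151.29

$151.29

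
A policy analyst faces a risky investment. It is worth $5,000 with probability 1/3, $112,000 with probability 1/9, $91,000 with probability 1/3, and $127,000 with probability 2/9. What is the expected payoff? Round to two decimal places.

EV = 1/3 × 5000 + 1/9 × 112000 + 1/3 × 91000 + 2/9 × 127000 = 1666.6667 + 12444.4444 + 30333.3333 + 28222.2222 = 72666.6667

$72,666.67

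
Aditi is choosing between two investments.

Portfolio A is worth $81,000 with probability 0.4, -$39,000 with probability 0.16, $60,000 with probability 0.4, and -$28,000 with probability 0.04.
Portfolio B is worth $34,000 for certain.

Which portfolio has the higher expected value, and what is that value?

Portfolio A = 0.4 × 81000 + 0.16 × (-39000) + 0.4 × 60000 + 0.04 × (-28000) = 32400 − 6240 + 24000 − 1120 = 49040
Portfolio B: 34000 (certain)

Portfolio A ($49,040)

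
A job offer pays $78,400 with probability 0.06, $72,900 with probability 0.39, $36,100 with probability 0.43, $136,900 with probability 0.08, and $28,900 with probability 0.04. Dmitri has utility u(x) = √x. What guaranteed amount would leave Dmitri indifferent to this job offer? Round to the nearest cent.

E[u] = 0.06·√78400 + 0.39·√72900 + 0.43·√36100 + 0.08·√136900 + 0.04·√28900 = 0.06·280 + 0.39·270 + 0.43·190 + 0.08·370 + 0.04·170 = 240.2
CE = (240.2)² = 57696.04

$57,696.04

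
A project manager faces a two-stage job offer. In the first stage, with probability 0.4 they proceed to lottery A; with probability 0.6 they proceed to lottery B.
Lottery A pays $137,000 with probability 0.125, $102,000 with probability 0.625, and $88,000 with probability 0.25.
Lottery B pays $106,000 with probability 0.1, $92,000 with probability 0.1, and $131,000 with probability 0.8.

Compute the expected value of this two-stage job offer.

$115,910

EV(A) = 0.125 × 137000 + 0.625 × 102000 + 0.25 × 88000 = 17125 + 63750 + 22000 = 102875
EV(B) = 0.1 × 106000 + 0.1 × 92000 + 0.8 × 131000 = 10600 + 9200 + 104800 = 124600
Overall = 0.4 × 102875 + 0.6 × 124600 = 41150 + 74760 = 115910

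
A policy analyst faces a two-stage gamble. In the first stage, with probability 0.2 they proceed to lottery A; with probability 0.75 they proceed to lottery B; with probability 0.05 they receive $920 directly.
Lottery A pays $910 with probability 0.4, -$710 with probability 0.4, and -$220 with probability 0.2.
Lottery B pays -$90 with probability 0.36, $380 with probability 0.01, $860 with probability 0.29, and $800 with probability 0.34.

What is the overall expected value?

EV(A) = 0.4 × 910 + 0.4 × (-710) + 0.2 × (-220) = 364 − 284 − 44 = 36
EV(B) = 0.36 × (-90) + 0.01 × 380 + 0.29 × 860 + 0.34 × 800 = -32.4 + 3.8 + 249.4 + 272 = 492.8
Branch C: 920 (certain)
Overall = 0.2 × 36 + 0.75 × 492.8 + 0.05 × 920 = 7.2 + 369.6 + 46 = 422.8

$422.80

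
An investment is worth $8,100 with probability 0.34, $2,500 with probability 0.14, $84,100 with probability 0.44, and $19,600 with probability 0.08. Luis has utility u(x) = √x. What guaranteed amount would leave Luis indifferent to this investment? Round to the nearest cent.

$31,116.96

E[u] = 0.34·√8100 + 0.14·√2500 + 0.44·√84100 + 0.08·√19600 = 0.34·90 + 0.14·50 + 0.44·290 + 0.08·140 = 176.4
CE = (176.4)² = 31116.96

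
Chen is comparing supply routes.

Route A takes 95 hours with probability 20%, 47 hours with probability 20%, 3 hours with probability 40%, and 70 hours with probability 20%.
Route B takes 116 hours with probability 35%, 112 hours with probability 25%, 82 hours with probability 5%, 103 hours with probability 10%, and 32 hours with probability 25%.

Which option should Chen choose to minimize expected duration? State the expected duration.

Route A (43.6 hours)

Route A = 0.2 × 95 + 0.2 × 47 + 0.4 × 3 + 0.2 × 70 = 19 + 9.4 + 1.2 + 14 = 43.6
Route B = 0.35 × 116 + 0.25 × 112 + 0.05 × 82 + 0.1 × 103 + 0.25 × 32 = 40.6 + 28 + 4.1 + 10.3 + 8 = 91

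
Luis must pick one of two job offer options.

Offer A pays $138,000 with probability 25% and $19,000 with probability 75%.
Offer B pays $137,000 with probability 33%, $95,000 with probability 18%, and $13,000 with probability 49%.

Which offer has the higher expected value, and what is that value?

Offer A = 0.25 × 138000 + 0.75 × 19000 = 34500 + 14250 = 48750
Offer B = 0.33 × 137000 + 0.18 × 95000 + 0.49 × 13000 = 45210 + 17100 + 6370 = 68680

Offer B ($68,680)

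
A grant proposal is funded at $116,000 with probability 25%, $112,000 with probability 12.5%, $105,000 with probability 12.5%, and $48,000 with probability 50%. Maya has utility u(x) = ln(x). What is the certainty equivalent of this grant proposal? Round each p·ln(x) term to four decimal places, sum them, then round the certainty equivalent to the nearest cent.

E[u] = 0.25·ln(116000) + 0.125·ln(112000) + 0.125·ln(105000) + 0.5·ln(48000) = 2.9153 + 1.4533 + 1.4452 + 5.3895 = 11.2033
CE = e^11.2033 ≈ 73372.17

$73,372.17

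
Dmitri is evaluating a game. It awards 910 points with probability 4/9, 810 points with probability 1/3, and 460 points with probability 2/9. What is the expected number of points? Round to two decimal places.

EV = 4/9 × 910 + 1/3 × 810 + 2/9 × 460 = 404.4444 + 270 + 102.2222 = 776.6667

776.67 points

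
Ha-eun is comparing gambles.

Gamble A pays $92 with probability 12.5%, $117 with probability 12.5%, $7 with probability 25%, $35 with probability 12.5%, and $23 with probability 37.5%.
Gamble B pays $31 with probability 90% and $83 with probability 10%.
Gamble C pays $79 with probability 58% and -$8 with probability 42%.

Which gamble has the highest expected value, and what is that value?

Gamble A = 0.125 × 92 + 0.125 × 117 + 0.25 × 7 + 0.125 × 35 + 0.375 × 23 = 11.5 + 14.625 + 1.75 + 4.375 + 8.625 = 40.875
Gamble B = 0.9 × 31 + 0.1 × 83 = 27.9 + 8.3 = 36.2
Gamble C = 0.58 × 79 + 0.42 × (-8) = 45.82 − 3.36 = 42.46

Gamble C ($42.46)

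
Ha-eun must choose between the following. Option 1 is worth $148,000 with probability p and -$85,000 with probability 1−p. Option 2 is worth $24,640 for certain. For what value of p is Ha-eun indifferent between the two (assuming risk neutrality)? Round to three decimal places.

p = 0.471

p·148000 + (1−p)·(-85000) = 24640
233000p − 85000 = 24640
p = (24640 + 85000) / 233000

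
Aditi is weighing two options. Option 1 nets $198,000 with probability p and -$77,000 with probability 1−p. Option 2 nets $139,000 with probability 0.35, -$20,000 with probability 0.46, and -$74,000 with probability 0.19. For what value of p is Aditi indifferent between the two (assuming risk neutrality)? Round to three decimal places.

EV(Option 2) = 0.35 × 139000 + 0.46 × (-20000) + 0.19 × (-74000) = 48650 − 9200 − 14060 = 25390
p·198000 + (1−p)·(-77000) = 25390
275000p − 77000 = 25390
p = (25390 + 77000) / 275000

p = 0.372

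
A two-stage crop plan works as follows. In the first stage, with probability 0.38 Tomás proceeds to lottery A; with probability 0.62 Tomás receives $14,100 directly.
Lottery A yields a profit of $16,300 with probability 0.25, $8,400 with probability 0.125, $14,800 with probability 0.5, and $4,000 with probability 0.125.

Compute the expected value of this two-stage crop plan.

EV(A) = 0.25 × 16300 + 0.125 × 8400 + 0.5 × 14800 + 0.125 × 4000 = 4075 + 1050 + 7400 + 500 = 13025
Branch B: 14100 (certain)
Overall = 0.38 × 13025 + 0.62 × 14100 = 4949.5 + 8742 = 13691.5

$13,691.50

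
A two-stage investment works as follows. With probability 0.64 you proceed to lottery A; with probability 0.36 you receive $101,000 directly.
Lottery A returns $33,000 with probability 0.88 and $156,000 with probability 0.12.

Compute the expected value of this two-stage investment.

EV(A) = 0.88 × 33000 + 0.12 × 156000 = 29040 + 18720 = 47760
Branch B: 101000 (certain)
Overall = 0.64 × 47760 + 0.36 × 101000 = 30566.4 + 36360 = 66926.4

$66,926.40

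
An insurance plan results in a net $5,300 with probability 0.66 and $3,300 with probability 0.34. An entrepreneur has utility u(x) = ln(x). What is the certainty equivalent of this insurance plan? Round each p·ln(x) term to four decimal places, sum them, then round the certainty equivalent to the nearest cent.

$4,511.57

E[u] = 0.66·ln(5300) + 0.34·ln(3300) = 5.6598 + 2.7546 = 8.4144
CE = e^8.4144 ≈ 4511.57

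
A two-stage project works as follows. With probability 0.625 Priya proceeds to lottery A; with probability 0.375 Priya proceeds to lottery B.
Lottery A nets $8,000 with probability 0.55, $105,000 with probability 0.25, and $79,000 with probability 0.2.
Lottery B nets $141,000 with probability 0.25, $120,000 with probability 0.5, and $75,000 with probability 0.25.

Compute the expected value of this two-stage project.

EV(A) = 0.55 × 8000 + 0.25 × 105000 + 0.2 × 79000 = 4400 + 26250 + 15800 = 46450
EV(B) = 0.25 × 141000 + 0.5 × 120000 + 0.25 × 75000 = 35250 + 60000 + 18750 = 114000
Overall = 0.625 × 46450 + 0.375 × 114000 = 29031.25 + 42750 = 71781.25

$71,781.25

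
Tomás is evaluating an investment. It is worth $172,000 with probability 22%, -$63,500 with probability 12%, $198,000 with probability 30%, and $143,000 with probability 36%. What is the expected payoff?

EV = 0.22 × 172000 + 0.12 × (-63500) + 0.3 × 198000 + 0.36 × 143000 = 37840 − 7620 + 59400 + 51480 = 141100

$141,100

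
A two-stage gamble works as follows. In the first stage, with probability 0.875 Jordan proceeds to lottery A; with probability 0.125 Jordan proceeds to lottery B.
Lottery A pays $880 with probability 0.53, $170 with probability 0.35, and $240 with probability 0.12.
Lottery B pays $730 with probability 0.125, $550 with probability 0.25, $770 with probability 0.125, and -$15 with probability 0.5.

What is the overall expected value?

$525.05

EV(A) = 0.53 × 880 + 0.35 × 170 + 0.12 × 240 = 466.4 + 59.5 + 28.8 = 554.7
EV(B) = 0.125 × 730 + 0.25 × 550 + 0.125 × 770 + 0.5 × (-15) = 91.25 + 137.5 + 96.25 − 7.5 = 317.5
Overall = 0.875 × 554.7 + 0.125 × 317.5 = 485.3625 + 39.6875 = 525.05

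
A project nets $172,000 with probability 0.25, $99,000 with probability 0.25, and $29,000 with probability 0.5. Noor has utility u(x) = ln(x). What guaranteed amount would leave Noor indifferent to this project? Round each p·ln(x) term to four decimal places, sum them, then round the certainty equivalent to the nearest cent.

E[u] = 0.25·ln(172000) + 0.25·ln(99000) + 0.5·ln(29000) = 3.0138 + 2.8757 + 5.1375 = 11.0270
CE = e^11.0270 ≈ 61512.77

$61,512.77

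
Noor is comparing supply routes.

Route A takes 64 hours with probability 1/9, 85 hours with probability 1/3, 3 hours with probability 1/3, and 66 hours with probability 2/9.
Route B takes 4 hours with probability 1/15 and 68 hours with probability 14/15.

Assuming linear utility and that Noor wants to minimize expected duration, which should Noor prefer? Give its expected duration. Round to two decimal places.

Route A (51.11 hours)

Route A = 1/9 × 64 + 1/3 × 85 + 1/3 × 3 + 2/9 × 66 = 7.1111 + 28.3333 + 1 + 14.6667 = 51.1111
Route B = 1/15 × 4 + 14/15 × 68 = 0.2667 + 63.4667 = 63.7333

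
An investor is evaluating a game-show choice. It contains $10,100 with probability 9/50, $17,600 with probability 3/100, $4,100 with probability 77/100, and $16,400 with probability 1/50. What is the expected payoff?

$5,831

EV = 9/50 × 10100 + 3/100 × 17600 + 77/100 × 4100 + 1/50 × 16400 = 1818 + 528 + 3157 + 328 = 5831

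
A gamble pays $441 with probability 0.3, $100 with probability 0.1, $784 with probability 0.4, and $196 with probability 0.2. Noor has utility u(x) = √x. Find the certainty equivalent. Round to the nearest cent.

$453.69

E[u] = 0.3·√441 + 0.1·√100 + 0.4·√784 + 0.2·√196 = 0.3·21 + 0.1·10 + 0.4·28 + 0.2·14 = 21.3
CE = (21.3)² = 453.69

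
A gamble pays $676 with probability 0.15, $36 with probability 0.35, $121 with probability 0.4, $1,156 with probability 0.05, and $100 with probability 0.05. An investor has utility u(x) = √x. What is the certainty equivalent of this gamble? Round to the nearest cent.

$158.76

E[u] = 0.15·√676 + 0.35·√36 + 0.4·√121 + 0.05·√1156 + 0.05·√100 = 0.15·26 + 0.35·6 + 0.4·11 + 0.05·34 + 0.05·10 = 12.6
CE = (12.6)² = 158.76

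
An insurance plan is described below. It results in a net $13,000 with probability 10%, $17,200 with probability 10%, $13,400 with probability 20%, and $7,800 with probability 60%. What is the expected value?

$10,380

EV = 0.1 × 13000 + 0.1 × 17200 + 0.2 × 13400 + 0.6 × 7800 = 1300 + 1720 + 2680 + 4680 = 10380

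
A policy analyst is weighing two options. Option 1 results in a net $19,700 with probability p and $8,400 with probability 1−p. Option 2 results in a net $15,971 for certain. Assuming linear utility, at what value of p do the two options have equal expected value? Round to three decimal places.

p·19700 + (1−p)·8400 = 15971
11300p + 8400 = 15971
p = (15971 − 8400) / 11300

p = 0.670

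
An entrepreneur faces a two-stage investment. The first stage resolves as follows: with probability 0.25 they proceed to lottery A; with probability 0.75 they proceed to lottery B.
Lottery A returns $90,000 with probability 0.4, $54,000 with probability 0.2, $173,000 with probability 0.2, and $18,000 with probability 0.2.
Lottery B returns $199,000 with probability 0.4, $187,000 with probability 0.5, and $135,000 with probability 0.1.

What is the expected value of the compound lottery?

EV(A) = 0.4 × 90000 + 0.2 × 54000 + 0.2 × 173000 + 0.2 × 18000 = 36000 + 10800 + 34600 + 3600 = 85000
EV(B) = 0.4 × 199000 + 0.5 × 187000 + 0.1 × 135000 = 79600 + 93500 + 13500 = 186600
Overall = 0.25 × 85000 + 0.75 × 186600 = 21250 + 139950 = 161200

$161,200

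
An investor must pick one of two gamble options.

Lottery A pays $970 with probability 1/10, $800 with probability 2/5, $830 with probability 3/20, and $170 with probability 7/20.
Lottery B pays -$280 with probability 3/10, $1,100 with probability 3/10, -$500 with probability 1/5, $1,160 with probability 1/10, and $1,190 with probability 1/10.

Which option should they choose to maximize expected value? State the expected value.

Lottery A ($601)

Lottery A = 1/10 × 970 + 2/5 × 800 + 3/20 × 830 + 7/20 × 170 = 97 + 320 + 124.5 + 59.5 = 601
Lottery B = 3/10 × (-280) + 3/10 × 1100 + 1/5 × (-500) + 1/10 × 1160 + 1/10 × 1190 = -84 + 330 − 100 + 116 + 119 = 381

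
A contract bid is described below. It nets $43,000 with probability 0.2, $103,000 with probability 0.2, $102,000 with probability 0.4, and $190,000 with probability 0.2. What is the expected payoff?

$108,000

EV = 0.2 × 43000 + 0.2 × 103000 + 0.4 × 102000 + 0.2 × 190000 = 8600 + 20600 + 40800 + 38000 = 108000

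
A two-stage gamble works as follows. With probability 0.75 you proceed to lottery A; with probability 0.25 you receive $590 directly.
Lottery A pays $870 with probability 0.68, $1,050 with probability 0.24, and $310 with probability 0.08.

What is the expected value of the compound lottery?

EV(A) = 0.68 × 870 + 0.24 × 1050 + 0.08 × 310 = 591.6 + 252 + 24.8 = 868.4
Branch B: 590 (certain)
Overall = 0.75 × 868.4 + 0.25 × 590 = 651.3 + 147.5 = 798.8

$798.80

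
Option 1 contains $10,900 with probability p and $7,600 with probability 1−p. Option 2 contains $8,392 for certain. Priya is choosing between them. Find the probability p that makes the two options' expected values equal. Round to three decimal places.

p = 0.240

p·10900 + (1−p)·7600 = 8392
3300p + 7600 = 8392
p = (8392 − 7600) / 3300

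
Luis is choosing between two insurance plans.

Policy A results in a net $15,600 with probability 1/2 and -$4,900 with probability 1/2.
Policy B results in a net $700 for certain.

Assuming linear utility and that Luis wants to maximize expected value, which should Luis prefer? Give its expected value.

Policy A ($5,350)

Policy A = 1/2 × 15600 + 1/2 × (-4900) = 7800 − 2450 = 5350
Policy B: 700 (certain)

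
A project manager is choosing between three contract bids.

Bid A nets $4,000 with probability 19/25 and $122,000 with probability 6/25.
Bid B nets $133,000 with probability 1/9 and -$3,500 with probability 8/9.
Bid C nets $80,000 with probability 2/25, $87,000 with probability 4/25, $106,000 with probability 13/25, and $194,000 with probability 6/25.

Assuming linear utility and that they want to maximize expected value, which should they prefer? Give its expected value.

Bid C ($122,000)

Bid A = 19/25 × 4000 + 6/25 × 122000 = 3040 + 29280 = 32320
Bid B = 1/9 × 133000 + 8/9 × (-3500) = 14777.7778 − 3111.1111 = 11666.6667
Bid C = 2/25 × 80000 + 4/25 × 87000 + 13/25 × 106000 + 6/25 × 194000 = 6400 + 13920 + 55120 + 46560 = 122000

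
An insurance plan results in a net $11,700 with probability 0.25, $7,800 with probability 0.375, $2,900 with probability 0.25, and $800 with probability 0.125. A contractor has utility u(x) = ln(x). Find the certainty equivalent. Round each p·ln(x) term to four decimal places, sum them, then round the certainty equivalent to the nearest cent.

$5,070.53

E[u] = 0.25·ln(11700) + 0.375·ln(7800) + 0.25·ln(2900) + 0.125·ln(800) = 2.3418 + 3.3607 + 1.9931 + 0.8356 = 8.5312
CE = e^8.5312 ≈ 5070.53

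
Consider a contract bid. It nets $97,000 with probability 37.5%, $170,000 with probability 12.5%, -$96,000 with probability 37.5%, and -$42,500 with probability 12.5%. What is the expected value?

EV = 0.375 × 97000 + 0.125 × 170000 + 0.375 × (-96000) + 0.125 × (-42500) = 36375 + 21250 − 36000 − 5312.5 = 16312.5

$16,312.50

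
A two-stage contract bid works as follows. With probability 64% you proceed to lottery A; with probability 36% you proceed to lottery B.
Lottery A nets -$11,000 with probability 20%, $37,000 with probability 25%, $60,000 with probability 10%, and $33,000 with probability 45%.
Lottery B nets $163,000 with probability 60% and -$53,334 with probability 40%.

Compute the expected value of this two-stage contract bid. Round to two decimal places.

$45,383.90

EV(A) = 0.2 × (-11000) + 0.25 × 37000 + 0.1 × 60000 + 0.45 × 33000 = -2200 + 9250 + 6000 + 14850 = 27900
EV(B) = 0.6 × 163000 + 0.4 × (-53334) = 97800 − 21333.6 = 76466.4
Overall = 0.64 × 27900 + 0.36 × 76466.4 = 17856 + 27527.904 = 45383.904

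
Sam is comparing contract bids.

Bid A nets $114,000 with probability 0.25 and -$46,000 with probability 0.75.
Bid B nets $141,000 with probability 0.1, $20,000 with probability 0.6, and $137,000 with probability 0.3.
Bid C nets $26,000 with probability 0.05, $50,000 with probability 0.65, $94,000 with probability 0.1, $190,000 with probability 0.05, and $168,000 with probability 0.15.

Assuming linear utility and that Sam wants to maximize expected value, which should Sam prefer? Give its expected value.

Bid A = 0.25 × 114000 + 0.75 × (-46000) = 28500 − 34500 = -6000
Bid B = 0.1 × 141000 + 0.6 × 20000 + 0.3 × 137000 = 14100 + 12000 + 41100 = 67200
Bid C = 0.05 × 26000 + 0.65 × 50000 + 0.1 × 94000 + 0.05 × 190000 + 0.15 × 168000 = 1300 + 32500 + 9400 + 9500 + 25200 = 77900

Bid C ($77,900)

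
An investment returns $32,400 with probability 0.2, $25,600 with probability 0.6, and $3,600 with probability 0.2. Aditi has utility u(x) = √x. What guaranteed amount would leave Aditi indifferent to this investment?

E[u] = 0.2·√32400 + 0.6·√25600 + 0.2·√3600 = 0.2·180 + 0.6·160 + 0.2·60 = 144
CE = (144)² = 20736

$20,736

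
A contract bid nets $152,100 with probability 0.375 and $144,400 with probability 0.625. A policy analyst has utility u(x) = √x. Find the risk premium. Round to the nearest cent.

E[u] = 0.375·√152100 + 0.625·√144400 = 0.375·390 + 0.625·380 = 383.75
CE = (383.75)² = 147264.0625
Risk premium = EV − CE = 147287.5 − 147264.0625 = 23.4375

$23.44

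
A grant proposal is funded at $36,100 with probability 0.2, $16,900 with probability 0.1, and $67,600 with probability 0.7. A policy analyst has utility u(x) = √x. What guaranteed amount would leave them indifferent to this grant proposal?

E[u] = 0.2·√36100 + 0.1·√16900 + 0.7·√67600 = 0.2·190 + 0.1·130 + 0.7·260 = 233
CE = (233)² = 54289

$54,289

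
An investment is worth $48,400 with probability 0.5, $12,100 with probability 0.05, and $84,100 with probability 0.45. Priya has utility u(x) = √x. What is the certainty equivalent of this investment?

E[u] = 0.5·√48400 + 0.05·√12100 + 0.45·√84100 = 0.5·220 + 0.05·110 + 0.45·290 = 246
CE = (246)² = 60516

$60,516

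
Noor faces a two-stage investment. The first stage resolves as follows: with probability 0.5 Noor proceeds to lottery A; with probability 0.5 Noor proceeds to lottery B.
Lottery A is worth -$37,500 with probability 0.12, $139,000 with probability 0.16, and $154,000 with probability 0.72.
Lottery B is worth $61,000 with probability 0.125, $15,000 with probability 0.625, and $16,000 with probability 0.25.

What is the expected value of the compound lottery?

$74,810

EV(A) = 0.12 × (-37500) + 0.16 × 139000 + 0.72 × 154000 = -4500 + 22240 + 110880 = 128620
EV(B) = 0.125 × 61000 + 0.625 × 15000 + 0.25 × 16000 = 7625 + 9375 + 4000 = 21000
Overall = 0.5 × 128620 + 0.5 × 21000 = 64310 + 10500 = 74810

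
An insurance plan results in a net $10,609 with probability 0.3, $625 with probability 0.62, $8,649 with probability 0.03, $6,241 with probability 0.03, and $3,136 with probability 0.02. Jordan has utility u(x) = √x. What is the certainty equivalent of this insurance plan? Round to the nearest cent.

E[u] = 0.3·√10609 + 0.62·√625 + 0.03·√8649 + 0.03·√6241 + 0.02·√3136 = 0.3·103 + 0.62·25 + 0.03·93 + 0.03·79 + 0.02·56 = 52.68
CE = (52.68)² = 2775.1824

$2,775.18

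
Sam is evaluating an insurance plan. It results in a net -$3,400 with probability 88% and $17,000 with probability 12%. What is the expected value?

-$952

EV = 0.88 × (-3400) + 0.12 × 17000 = -2992 + 2040 = -952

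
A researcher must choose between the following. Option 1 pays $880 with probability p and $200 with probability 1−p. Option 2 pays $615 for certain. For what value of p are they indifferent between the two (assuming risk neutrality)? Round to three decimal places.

p·880 + (1−p)·200 = 615
680p + 200 = 615
p = (615 − 200) / 680

p = 0.610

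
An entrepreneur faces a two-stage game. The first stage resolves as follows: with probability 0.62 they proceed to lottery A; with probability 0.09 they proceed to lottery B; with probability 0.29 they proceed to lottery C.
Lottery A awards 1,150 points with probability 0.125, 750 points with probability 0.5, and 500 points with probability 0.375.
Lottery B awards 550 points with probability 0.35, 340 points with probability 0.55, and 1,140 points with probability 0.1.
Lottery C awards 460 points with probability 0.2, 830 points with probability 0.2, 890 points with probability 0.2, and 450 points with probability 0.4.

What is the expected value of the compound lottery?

660.93 points

EV(A) = 0.125 × 1150 + 0.5 × 750 + 0.375 × 500 = 143.75 + 375 + 187.5 = 706.25
EV(B) = 0.35 × 550 + 0.55 × 340 + 0.1 × 1140 = 192.5 + 187 + 114 = 493.5
EV(C) = 0.2 × 460 + 0.2 × 830 + 0.2 × 890 + 0.4 × 450 = 92 + 166 + 178 + 180 = 616
Overall = 0.62 × 706.25 + 0.09 × 493.5 + 0.29 × 616 = 437.875 + 44.415 + 178.64 = 660.93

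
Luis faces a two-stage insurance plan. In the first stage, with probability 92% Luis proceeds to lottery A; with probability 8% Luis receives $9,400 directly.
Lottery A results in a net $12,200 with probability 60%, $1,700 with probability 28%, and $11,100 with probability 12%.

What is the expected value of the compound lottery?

EV(A) = 0.6 × 12200 + 0.28 × 1700 + 0.12 × 11100 = 7320 + 476 + 1332 = 9128
Branch B: 9400 (certain)
Overall = 0.92 × 9128 + 0.08 × 9400 = 8397.76 + 752 = 9149.76

$9,149.76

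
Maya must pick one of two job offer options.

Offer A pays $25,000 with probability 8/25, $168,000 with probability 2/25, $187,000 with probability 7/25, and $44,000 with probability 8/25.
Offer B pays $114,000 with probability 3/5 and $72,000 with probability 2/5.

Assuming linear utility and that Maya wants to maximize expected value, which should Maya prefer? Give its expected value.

Offer A = 8/25 × 25000 + 2/25 × 168000 + 7/25 × 187000 + 8/25 × 44000 = 8000 + 13440 + 52360 + 14080 = 87880
Offer B = 3/5 × 114000 + 2/5 × 72000 = 68400 + 28800 = 97200

Offer B ($97,200)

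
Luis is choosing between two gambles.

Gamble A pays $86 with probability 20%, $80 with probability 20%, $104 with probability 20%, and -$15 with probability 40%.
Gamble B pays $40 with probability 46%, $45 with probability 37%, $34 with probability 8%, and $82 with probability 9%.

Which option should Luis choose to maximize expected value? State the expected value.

Gamble A ($48)

Gamble A = 0.2 × 86 + 0.2 × 80 + 0.2 × 104 + 0.4 × (-15) = 17.2 + 16 + 20.8 − 6 = 48
Gamble B = 0.46 × 40 + 0.37 × 45 + 0.08 × 34 + 0.09 × 82 = 18.4 + 16.65 + 2.72 + 7.38 = 45.15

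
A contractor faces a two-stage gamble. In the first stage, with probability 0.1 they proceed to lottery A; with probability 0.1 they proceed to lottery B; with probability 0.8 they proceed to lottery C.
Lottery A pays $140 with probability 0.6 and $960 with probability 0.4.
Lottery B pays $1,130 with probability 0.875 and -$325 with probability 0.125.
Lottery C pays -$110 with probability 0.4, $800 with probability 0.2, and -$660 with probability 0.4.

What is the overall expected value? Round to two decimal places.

$23.21

EV(A) = 0.6 × 140 + 0.4 × 960 = 84 + 384 = 468
EV(B) = 0.875 × 1130 + 0.125 × (-325) = 988.75 − 40.625 = 948.125
EV(C) = 0.4 × (-110) + 0.2 × 800 + 0.4 × (-660) = -44 + 160 − 264 = -148
Overall = 0.1 × 468 + 0.1 × 948.125 + 0.8 × (-148) = 46.8 + 94.8125 − 118.4 = 23.2125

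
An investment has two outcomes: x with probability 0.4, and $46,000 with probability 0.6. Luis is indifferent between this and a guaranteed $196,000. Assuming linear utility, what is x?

0.4·x + 0.6·46000 = 196000
0.4·x = 196000 − 27600 = 168400
x = 168400 / 0.4 = 421000

x = $421,000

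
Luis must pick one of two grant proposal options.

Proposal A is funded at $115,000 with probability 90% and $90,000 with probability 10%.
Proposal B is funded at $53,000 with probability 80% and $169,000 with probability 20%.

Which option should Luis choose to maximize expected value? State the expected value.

Proposal A = 0.9 × 115000 + 0.1 × 90000 = 103500 + 9000 = 112500
Proposal B = 0.8 × 53000 + 0.2 × 169000 = 42400 + 33800 = 76200

Proposal A ($112,500)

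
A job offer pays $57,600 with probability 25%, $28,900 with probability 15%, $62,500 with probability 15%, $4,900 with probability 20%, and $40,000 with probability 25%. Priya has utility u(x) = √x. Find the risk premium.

$4,121

E[u] = 0.25·√57600 + 0.15·√28900 + 0.15·√62500 + 0.2·√4900 + 0.25·√40000 = 0.25·240 + 0.15·170 + 0.15·250 + 0.2·70 + 0.25·200 = 187
CE = (187)² = 34969
Risk premium = EV − CE = 39090 − 34969 = 4121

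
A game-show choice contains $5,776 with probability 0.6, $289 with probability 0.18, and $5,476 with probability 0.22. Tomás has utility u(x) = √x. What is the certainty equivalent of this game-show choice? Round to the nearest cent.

E[u] = 0.6·√5776 + 0.18·√289 + 0.22·√5476 = 0.6·76 + 0.18·17 + 0.22·74 = 64.94
CE = (64.94)² = 4217.2036

$4,217.20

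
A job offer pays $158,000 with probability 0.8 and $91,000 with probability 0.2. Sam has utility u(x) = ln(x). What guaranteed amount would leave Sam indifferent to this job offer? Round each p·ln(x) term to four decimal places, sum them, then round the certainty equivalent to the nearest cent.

$141,492.22

E[u] = 0.8·ln(158000) + 0.2·ln(91000) = 9.5763 + 2.2837 = 11.8600
CE = e^11.8600 ≈ 141492.22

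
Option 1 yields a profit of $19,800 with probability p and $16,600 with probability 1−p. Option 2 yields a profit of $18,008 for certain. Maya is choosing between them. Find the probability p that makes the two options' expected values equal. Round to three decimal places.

p = 0.440

p·19800 + (1−p)·16600 = 18008
3200p + 16600 = 18008
p = (18008 − 16600) / 3200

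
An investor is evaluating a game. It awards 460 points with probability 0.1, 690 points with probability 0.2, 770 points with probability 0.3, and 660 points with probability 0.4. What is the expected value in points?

EV = 0.1 × 460 + 0.2 × 690 + 0.3 × 770 + 0.4 × 660 = 46 + 138 + 231 + 264 = 679

679 points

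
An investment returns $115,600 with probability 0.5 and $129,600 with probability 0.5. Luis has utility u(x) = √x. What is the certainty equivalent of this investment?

$122,500

E[u] = 0.5·√115600 + 0.5·√129600 = 0.5·340 + 0.5·360 = 350
CE = (350)² = 122500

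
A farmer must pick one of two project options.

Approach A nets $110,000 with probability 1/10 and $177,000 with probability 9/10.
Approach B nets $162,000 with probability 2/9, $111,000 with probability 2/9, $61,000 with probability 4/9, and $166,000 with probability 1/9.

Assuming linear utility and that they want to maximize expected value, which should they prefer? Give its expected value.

Approach A = 1/10 × 110000 + 9/10 × 177000 = 11000 + 159300 = 170300
Approach B = 2/9 × 162000 + 2/9 × 111000 + 4/9 × 61000 + 1/9 × 166000 = 36000 + 24666.6667 + 27111.1111 + 18444.4444 = 106222.2222

Approach A ($170,300)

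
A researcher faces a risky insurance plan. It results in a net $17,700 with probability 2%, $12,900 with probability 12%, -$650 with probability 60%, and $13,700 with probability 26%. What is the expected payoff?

EV = 0.02 × 17700 + 0.12 × 12900 + 0.6 × (-650) + 0.26 × 13700 = 354 + 1548 − 390 + 3562 = 5074

$5,074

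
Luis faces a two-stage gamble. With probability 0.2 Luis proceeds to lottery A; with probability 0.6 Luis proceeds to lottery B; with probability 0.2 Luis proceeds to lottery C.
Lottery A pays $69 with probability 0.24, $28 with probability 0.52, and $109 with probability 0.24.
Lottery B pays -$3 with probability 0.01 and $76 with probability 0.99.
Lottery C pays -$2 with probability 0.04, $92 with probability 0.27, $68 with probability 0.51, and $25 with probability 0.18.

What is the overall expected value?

EV(A) = 0.24 × 69 + 0.52 × 28 + 0.24 × 109 = 16.56 + 14.56 + 26.16 = 57.28
EV(B) = 0.01 × (-3) + 0.99 × 76 = -0.03 + 75.24 = 75.21
EV(C) = 0.04 × (-2) + 0.27 × 92 + 0.51 × 68 + 0.18 × 25 = -0.08 + 24.84 + 34.68 + 4.5 = 63.94
Overall = 0.2 × 57.28 + 0.6 × 75.21 + 0.2 × 63.94 = 11.456 + 45.126 + 12.788 = 69.37

$69.37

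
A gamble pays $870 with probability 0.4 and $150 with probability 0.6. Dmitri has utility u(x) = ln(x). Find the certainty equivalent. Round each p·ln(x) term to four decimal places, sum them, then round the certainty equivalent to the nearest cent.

$303.02

E[u] = 0.4·ln(870) + 0.6·ln(150) = 2.7074 + 3.0064 = 5.7138
CE = e^5.7138 ≈ 303.02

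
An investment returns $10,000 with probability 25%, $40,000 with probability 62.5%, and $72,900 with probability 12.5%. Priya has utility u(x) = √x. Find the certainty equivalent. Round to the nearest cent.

$33,764.06

E[u] = 0.25·√10000 + 0.625·√40000 + 0.125·√72900 = 0.25·100 + 0.625·200 + 0.125·270 = 183.75
CE = (183.75)² = 33764.0625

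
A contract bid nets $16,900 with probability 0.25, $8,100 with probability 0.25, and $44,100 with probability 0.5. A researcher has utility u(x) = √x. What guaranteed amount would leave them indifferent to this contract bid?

E[u] = 0.25·√16900 + 0.25·√8100 + 0.5·√44100 = 0.25·130 + 0.25·90 + 0.5·210 = 160
CE = (160)² = 25600

$25,600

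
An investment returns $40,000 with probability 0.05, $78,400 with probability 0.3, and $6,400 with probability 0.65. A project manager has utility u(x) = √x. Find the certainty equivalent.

$21,316

E[u] = 0.05·√40000 + 0.3·√78400 + 0.65·√6400 = 0.05·200 + 0.3·280 + 0.65·80 = 146
CE = (146)² = 21316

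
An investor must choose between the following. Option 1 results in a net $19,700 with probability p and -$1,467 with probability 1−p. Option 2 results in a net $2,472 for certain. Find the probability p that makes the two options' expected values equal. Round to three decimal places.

p·19700 + (1−p)·(-1467) = 2472
21167p − 1467 = 2472
p = (2472 + 1467) / 21167

p = 0.186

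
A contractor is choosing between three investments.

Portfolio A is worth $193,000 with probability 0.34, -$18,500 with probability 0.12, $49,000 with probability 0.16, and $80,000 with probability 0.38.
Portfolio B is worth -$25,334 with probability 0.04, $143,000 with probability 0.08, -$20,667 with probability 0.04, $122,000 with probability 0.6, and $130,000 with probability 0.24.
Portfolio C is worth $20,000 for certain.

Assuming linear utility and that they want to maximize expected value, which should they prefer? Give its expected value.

Portfolio A = 0.34 × 193000 + 0.12 × (-18500) + 0.16 × 49000 + 0.38 × 80000 = 65620 − 2220 + 7840 + 30400 = 101640
Portfolio B = 0.04 × (-25334) + 0.08 × 143000 + 0.04 × (-20667) + 0.6 × 122000 + 0.24 × 130000 = -1013.36 + 11440 − 826.68 + 73200 + 31200 = 113999.96
Portfolio C: 20000 (certain)

Portfolio B ($113,999.96)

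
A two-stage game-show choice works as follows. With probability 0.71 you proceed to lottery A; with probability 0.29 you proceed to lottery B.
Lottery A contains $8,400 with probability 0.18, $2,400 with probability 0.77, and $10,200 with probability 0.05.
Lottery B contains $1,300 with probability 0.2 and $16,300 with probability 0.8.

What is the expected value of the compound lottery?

$6,604.70

EV(A) = 0.18 × 8400 + 0.77 × 2400 + 0.05 × 10200 = 1512 + 1848 + 510 = 3870
EV(B) = 0.2 × 1300 + 0.8 × 16300 = 260 + 13040 = 13300
Overall = 0.71 × 3870 + 0.29 × 13300 = 2747.7 + 3857 = 6604.7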